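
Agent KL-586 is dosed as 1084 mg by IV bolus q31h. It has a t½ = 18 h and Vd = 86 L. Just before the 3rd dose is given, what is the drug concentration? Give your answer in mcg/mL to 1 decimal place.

f = (1/2)^(τ/t½) = (1/2)^(31/18) ≈ 0.3031.
C₀ = D/Vd = 1084/86 ≈ 12.605 mcg/mL.
Before the 3rd dose, 2 doses have been given. Superposition: Cmin = C₀·(f + f²).
≈ 12.605 × (0.3031 + 0.0919) ≈ 12.605 × 0.3950 ≈ 4.979 mcg/mL.

5.0 mcg/mL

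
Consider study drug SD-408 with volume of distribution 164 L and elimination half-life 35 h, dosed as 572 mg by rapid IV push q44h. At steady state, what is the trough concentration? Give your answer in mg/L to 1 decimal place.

2.5 mg/L

τ/t½ = 44/35 ≈ 1.2571, so fraction remaining f = (1/2)^(44/35) ≈ 0.4184.
Accumulation ratio R = 1/(1 − f) ≈ 1/0.5816 ≈ 1.7194.
Each bolus raises the concentration by D/Vd = 572/164 ≈ 3.488 mg/L.
Steady-state peak Cmax,ss = C₀·R ≈ 3.488 × 1.7194 ≈ 5.997 mg/L.
One interval later, Cmin,ss = Cmax,ss·e^(−kτ) ≈ 5.997 × 0.4184 ≈ 2.509 mg/L.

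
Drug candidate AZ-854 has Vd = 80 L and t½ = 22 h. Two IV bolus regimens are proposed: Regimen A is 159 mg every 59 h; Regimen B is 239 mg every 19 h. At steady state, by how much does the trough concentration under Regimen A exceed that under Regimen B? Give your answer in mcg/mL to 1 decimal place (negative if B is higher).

Regimen A: f = (1/2)^(59/22) ≈ 0.1558; Cmin,ss = (159/80)·f/(1−f) ≈ 0.367 mcg/mL.
Regimen B: f = (1/2)^(19/22) ≈ 0.5496; Cmin,ss = (239/80)·f/(1−f) ≈ 3.645 mcg/mL.
Difference ≈ 0.367 − 3.645 ≈ -3.278 mcg/mL.

-3.3 mcg/mL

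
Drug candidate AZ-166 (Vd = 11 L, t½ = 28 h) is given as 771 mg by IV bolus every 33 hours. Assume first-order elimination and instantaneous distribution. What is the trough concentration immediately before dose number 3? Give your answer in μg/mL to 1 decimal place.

f = (1/2)^(τ/t½) = (1/2)^(33/28) ≈ 0.4418.
C₀ = D/Vd = 771/11 ≈ 70.091 μg/mL.
Before the 3rd dose, 2 doses have been given. Superposition: Cmin = C₀·(f + f²).
≈ 70.091 × (0.4418 + 0.1952) ≈ 70.091 × 0.6370 ≈ 44.648 μg/mL.

44.6 μg/mL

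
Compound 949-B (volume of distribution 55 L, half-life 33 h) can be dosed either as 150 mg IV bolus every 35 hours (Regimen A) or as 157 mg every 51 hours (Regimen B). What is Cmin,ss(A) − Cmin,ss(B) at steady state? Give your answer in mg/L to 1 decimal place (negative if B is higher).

Regimen A: f = (1/2)^(35/33) ≈ 0.4794; Cmin,ss = (150/55)·f/(1−f) ≈ 2.511 mg/L.
Regimen B: f = (1/2)^(51/33) ≈ 0.3426; Cmin,ss = (157/55)·f/(1−f) ≈ 1.488 mg/L.
Difference ≈ 2.511 − 1.488 ≈ 1.023 mg/L.

1.0 mg/L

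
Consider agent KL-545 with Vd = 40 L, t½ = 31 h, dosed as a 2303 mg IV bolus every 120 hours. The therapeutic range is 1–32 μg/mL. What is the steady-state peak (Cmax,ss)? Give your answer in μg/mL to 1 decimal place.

61.8 μg/mL

Over one 120-h interval, 120/31 ≈ 3.871 half-lives elapse, leaving f ≈ 0.0683 of each dose.
At steady state, accumulation factor R = 1/(1 − e^(−kτ)) ≈ 1.0733.
Single-dose peak C₀ = D/Vd = 2303/40 ≈ 57.575 μg/mL.
Steady-state peak Cmax,ss = C₀·R ≈ 57.575 × 1.0733 ≈ 61.795 μg/mL.
Peak 61.8 μg/mL vs MTC 32 μg/mL: exceeds toxic threshold.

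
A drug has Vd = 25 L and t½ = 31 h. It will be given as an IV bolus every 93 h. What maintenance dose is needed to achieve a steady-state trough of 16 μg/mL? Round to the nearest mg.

2800 mg

τ/t½ = 93/31 ≈ 3, so f = (1/2)^(93/31) ≈ 0.125000.
Cmin,ss = (D/Vd)·f/(1−f), so D = Cmin,ss·Vd·(1−f)/f.
D = 16 × 25 × (1−f)/f ≈ 16 × 25 × 7.00000 ≈ 2800.00 mg.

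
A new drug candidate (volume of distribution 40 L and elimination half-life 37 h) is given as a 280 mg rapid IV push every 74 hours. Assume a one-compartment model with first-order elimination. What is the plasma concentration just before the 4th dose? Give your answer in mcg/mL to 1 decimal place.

f = (1/2)^(τ/t½) = (1/2)^(74/37) ≈ 0.2500.
C₀ = D/Vd = 280/40 ≈ 7.000 mcg/mL.
Before the 4th dose, 3 doses have been given. Superposition: Cmin = C₀·(f + f² + … + f^3).
≈ 7.000 × (0.2500 + 0.0625 + 0.0156) ≈ 7.000 × 0.3281 ≈ 2.297 mcg/mL.

2.3 mcg/mL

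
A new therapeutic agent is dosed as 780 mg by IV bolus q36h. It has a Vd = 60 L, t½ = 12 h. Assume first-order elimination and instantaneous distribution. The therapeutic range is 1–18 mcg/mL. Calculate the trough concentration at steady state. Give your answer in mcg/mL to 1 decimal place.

τ = 36 h = 3 half-lives, so f = (1/2)^3 = 0.125.
Accumulation ratio R = 1/(1 − f) = 1/0.875 = 8/7.
Single-dose peak C₀ = D/Vd = 780/60 = 13 mcg/mL.
Steady-state peak Cmax,ss = C₀·R = 13 × 8/7 ≈ 14.857 mcg/mL.
Steady-state trough Cmin,ss = Cmax,ss·f ≈ 14.857 × 0.125 ≈ 1.857 mcg/mL.
Trough 1.9 mcg/mL vs MEC 1 mcg/mL: adequate.

1.9 mcg/mL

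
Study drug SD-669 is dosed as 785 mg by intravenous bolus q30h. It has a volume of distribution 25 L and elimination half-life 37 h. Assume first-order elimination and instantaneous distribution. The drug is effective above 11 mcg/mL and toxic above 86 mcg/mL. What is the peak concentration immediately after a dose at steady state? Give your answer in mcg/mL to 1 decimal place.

73.0 mcg/mL

τ/t½ = 30/37 ≈ 0.81081, so fraction remaining f = (1/2)^(30/37) ≈ 0.5701.
Accumulation ratio R = 1/(1 − f) ≈ 1/0.4299 ≈ 2.3261.
Each bolus raises the concentration by D/Vd = 785/25 ≈ 31.400 mcg/mL.
Steady-state peak Cmax,ss = C₀·R ≈ 31.400 × 2.3261 ≈ 73.040 mcg/mL.
Peak 73.0 mcg/mL vs MTC 86 mcg/mL: below toxic threshold.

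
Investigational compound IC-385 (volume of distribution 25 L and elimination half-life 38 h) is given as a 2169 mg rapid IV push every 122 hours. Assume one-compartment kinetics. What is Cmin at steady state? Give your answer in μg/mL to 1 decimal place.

10.5 μg/mL

k = ln2/t½ = ln2/38 ≈ 0.018241 h⁻¹; fraction remaining f = e^(−kτ) = e^(−0.018241×122) ≈ 0.1080.
Each bolus raises the concentration by D/Vd = 2169/25 ≈ 86.760 μg/mL.
Steady-state trough Cmin,ss = C₀·f/(1−f) ≈ 86.760 × 0.1080/0.8920 ≈ 10.505 μg/mL.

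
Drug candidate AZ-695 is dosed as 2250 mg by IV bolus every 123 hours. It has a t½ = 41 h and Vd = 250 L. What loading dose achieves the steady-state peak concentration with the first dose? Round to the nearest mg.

f = (1/2)^(123/41) ≈ 0.125000; accumulation ratio R = 1/(1−f) ≈ 1.14286.
Loading dose to hit Cmax,ss on first dose: D_load = D_maint·R ≈ 2250 × 1.14286 ≈ 2571.43 mg.

2571 mg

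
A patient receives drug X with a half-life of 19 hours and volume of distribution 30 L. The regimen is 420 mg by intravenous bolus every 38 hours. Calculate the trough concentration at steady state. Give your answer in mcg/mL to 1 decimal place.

The dosing interval is 2 half-lives, so f = 2^(−2) = 0.25.
At steady state, R = 1/(1 − 0.25) = 4/3.
Single-dose peak C₀ = D/Vd = 420/30 = 14 mcg/mL.
Steady-state peak Cmax,ss = C₀·R = 14 × 4/3 ≈ 18.667 mcg/mL.
Steady-state trough Cmin,ss = Cmax,ss·f ≈ 18.667 × 0.25 ≈ 4.667 mcg/mL.

4.7 mcg/mL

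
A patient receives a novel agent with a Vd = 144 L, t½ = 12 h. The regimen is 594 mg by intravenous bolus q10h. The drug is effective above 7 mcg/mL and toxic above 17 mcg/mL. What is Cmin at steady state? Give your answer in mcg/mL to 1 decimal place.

5.3 mcg/mL

Over one 10-h interval, 10/12 ≈ 0.83333 half-lives elapse, leaving f ≈ 0.5612 of each dose.
Accumulation ratio R = 1/(1 − f) ≈ 1/0.4388 ≈ 2.2789.
Single-dose peak C₀ = D/Vd = 594/144 ≈ 4.125 mcg/mL.
Cmax,ss = C₀/(1 − f) ≈ 4.125/0.4388 ≈ 9.401 mcg/mL.
One interval later, Cmin,ss = Cmax,ss·e^(−kτ) ≈ 9.401 × 0.5612 ≈ 5.276 mcg/mL.
Trough 5.3 mcg/mL vs MEC 7 mcg/mL: subtherapeutic.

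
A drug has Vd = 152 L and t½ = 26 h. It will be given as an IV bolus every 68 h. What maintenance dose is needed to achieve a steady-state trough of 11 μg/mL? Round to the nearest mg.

8574 mg

τ/t½ = 68/26 ≈ 2.6154, so f = (1/2)^(68/26) ≈ 0.163189.
Cmin,ss = (D/Vd)·f/(1−f), so D = Cmin,ss·Vd·(1−f)/f.
D = 11 × 152 × (1−f)/f ≈ 11 × 152 × 5.12786 ≈ 8573.78 mg.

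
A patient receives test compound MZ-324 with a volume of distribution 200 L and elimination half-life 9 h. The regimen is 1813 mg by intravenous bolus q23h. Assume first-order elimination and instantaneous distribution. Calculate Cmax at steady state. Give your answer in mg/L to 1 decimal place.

10.9 mg/L

Over one 23-h interval, 23/9 ≈ 2.5556 half-lives elapse, leaving f ≈ 0.1701 of each dose.
At steady state, accumulation factor R = 1/(1 − e^(−kτ)) ≈ 1.2050.
Single-dose peak C₀ = D/Vd = 1813/200 ≈ 9.065 mg/L.
Steady-state peak Cmax,ss = C₀·R ≈ 9.065 × 1.2050 ≈ 10.923 mg/L.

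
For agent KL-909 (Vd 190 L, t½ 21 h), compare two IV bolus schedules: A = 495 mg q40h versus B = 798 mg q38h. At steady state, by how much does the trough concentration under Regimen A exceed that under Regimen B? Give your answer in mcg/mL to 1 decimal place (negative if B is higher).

-0.7 mcg/mL

Regimen A: f = (1/2)^(40/21) ≈ 0.2671; Cmin,ss = (495/190)·f/(1−f) ≈ 0.949 mcg/mL.
Regimen B: f = (1/2)^(38/21) ≈ 0.2853; Cmin,ss = (798/190)·f/(1−f) ≈ 1.677 mcg/mL.
Difference ≈ 0.949 − 1.677 ≈ -0.728 mcg/mL.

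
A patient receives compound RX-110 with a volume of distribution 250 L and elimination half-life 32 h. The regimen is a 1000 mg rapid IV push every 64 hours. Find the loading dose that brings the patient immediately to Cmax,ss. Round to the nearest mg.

1333 mg

f = (1/2)^(64/32) ≈ 0.250000; accumulation ratio R = 1/(1−f) ≈ 1.33333.
Loading dose to hit Cmax,ss on first dose: D_load = D_maint·R ≈ 1000 × 1.33333 ≈ 1333.33 mg.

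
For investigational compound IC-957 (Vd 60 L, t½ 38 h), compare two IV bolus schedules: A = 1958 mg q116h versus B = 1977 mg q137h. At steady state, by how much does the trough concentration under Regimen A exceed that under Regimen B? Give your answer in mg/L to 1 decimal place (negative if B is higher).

Regimen A: f = (1/2)^(116/38) ≈ 0.1205; Cmin,ss = (1958/60)·f/(1−f) ≈ 4.471 mg/L.
Regimen B: f = (1/2)^(137/38) ≈ 0.0822; Cmin,ss = (1977/60)·f/(1−f) ≈ 2.951 mg/L.
Difference ≈ 4.471 − 2.951 ≈ 1.520 mg/L.

1.5 mg/L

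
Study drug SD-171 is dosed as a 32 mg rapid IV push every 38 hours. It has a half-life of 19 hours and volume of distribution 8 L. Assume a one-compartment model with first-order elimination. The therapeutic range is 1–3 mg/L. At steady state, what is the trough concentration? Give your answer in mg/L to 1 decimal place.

1.3 mg/L

τ = 38 h = 2 half-lives, so f = (1/2)^2 = 0.25.
At steady state, R = 1/(1 − 0.25) = 4/3.
Single-dose peak C₀ = D/Vd = 32/8 = 4 mg/L.
Steady-state peak Cmax,ss = C₀·R = 4 × 4/3 ≈ 5.333 mg/L.
Steady-state trough Cmin,ss = Cmax,ss·f ≈ 5.333 × 0.25 ≈ 1.333 mg/L.
Trough 1.3 mg/L vs MEC 1 mg/L: adequate.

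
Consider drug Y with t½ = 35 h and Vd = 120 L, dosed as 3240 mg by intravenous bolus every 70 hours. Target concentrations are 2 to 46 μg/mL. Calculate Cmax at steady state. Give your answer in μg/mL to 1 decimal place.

The dosing interval is 2 half-lives, so f = 2^(−2) = 0.25.
At steady state, R = 1/(1 − 0.25) = 4/3.
Single-dose peak C₀ = D/Vd = 3240/120 = 27 μg/mL.
Steady-state peak Cmax,ss = C₀·R = 27 × 4/3 ≈ 36.000 μg/mL.
Peak 36.0 μg/mL vs MTC 46 μg/mL: below toxic threshold.

36.0 μg/mL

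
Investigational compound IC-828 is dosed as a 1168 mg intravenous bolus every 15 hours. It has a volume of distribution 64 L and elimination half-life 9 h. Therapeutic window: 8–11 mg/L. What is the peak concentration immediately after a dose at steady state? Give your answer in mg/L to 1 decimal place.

26.6 mg/L

k = ln2/t½ = ln2/9 ≈ 0.077016 h⁻¹; fraction remaining f = e^(−kτ) = e^(−0.077016×15) ≈ 0.3150.
At steady state, accumulation factor R = 1/(1 − e^(−kτ)) ≈ 1.4599.
Each bolus raises the concentration by D/Vd = 1168/64 ≈ 18.250 mg/L.
Steady-state peak Cmax,ss = C₀·R ≈ 18.250 × 1.4599 ≈ 26.643 mg/L.
Peak 26.6 mg/L vs MTC 11 mg/L: exceeds toxic threshold.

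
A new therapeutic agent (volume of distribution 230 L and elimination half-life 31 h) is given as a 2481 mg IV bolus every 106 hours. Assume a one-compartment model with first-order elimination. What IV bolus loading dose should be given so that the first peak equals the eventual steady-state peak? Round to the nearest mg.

f = (1/2)^(106/31) ≈ 0.093470; accumulation ratio R = 1/(1−f) ≈ 1.10311.
Loading dose to hit Cmax,ss on first dose: D_load = D_maint·R ≈ 2481 × 1.10311 ≈ 2736.82 mg.

2737 mg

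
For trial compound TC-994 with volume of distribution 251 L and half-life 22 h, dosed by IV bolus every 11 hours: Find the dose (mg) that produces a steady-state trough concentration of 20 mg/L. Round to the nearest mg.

2079 mg

τ/t½ = 11/22 ≈ 0.5, so f = (1/2)^(11/22) ≈ 0.707107.
Cmin,ss = (D/Vd)·f/(1−f), so D = Cmin,ss·Vd·(1−f)/f.
D = 20 × 251 × (1−f)/f ≈ 20 × 251 × 0.41421 ≈ 2079.33 mg.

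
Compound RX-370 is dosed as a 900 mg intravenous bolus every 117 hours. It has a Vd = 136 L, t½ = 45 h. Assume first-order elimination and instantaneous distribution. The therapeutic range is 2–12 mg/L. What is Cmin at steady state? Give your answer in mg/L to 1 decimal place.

1.3 mg/L

Over one 117-h interval, 117/45 ≈ 2.6 half-lives elapse, leaving f ≈ 0.1649 of each dose.
Single-dose peak C₀ = D/Vd = 900/136 ≈ 6.618 mg/L.
Steady-state trough Cmin,ss = C₀·f/(1−f) ≈ 6.618 × 0.1649/0.8351 ≈ 1.307 mg/L.
Trough 1.3 mg/L vs MEC 2 mg/L: subtherapeutic.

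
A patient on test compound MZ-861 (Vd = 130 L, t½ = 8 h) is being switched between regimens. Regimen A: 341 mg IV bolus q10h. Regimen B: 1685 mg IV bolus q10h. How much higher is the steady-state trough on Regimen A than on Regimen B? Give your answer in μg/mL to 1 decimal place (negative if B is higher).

Regimen A: f = (1/2)^(10/8) ≈ 0.4204; Cmin,ss = (341/130)·f/(1−f) ≈ 1.903 μg/mL.
Regimen B: f = (1/2)^(10/8) ≈ 0.4204; Cmin,ss = (1685/130)·f/(1−f) ≈ 9.401 μg/mL.
Difference ≈ 1.903 − 9.401 ≈ -7.498 μg/mL.

-7.5 μg/mL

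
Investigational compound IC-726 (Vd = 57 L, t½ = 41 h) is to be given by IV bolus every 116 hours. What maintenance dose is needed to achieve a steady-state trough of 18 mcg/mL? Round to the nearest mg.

6266 mg

τ/t½ = 116/41 ≈ 2.8293, so f = (1/2)^(116/41) ≈ 0.140704.
Cmin,ss = (D/Vd)·f/(1−f), so D = Cmin,ss·Vd·(1−f)/f.
D = 18 × 57 × (1−f)/f ≈ 18 × 57 × 6.10712 ≈ 6265.91 mg.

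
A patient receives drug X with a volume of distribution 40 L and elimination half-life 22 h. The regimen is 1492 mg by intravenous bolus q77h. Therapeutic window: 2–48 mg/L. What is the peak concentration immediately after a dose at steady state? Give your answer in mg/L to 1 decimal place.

k = ln2/t½ = ln2/22 ≈ 0.031507 h⁻¹; fraction remaining f = e^(−kτ) = e^(−0.031507×77) ≈ 0.0884.
At steady state, accumulation factor R = 1/(1 − e^(−kτ)) ≈ 1.0970.
Each bolus raises the concentration by D/Vd = 1492/40 ≈ 37.300 mg/L.
Steady-state peak Cmax,ss = C₀·R ≈ 37.300 × 1.0970 ≈ 40.918 mg/L.
Peak 40.9 mg/L vs MTC 48 mg/L: below toxic threshold.

40.9 mg/L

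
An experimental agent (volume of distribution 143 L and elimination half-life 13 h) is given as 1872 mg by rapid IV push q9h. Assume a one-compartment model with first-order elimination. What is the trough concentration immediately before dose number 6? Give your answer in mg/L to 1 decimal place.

19.3 mg/L

f = (1/2)^(τ/t½) = (1/2)^(9/13) ≈ 0.6189.
C₀ = D/Vd = 1872/143 ≈ 13.091 mg/L.
Before the 6th dose, 5 doses have been given. Superposition: Cmin = C₀·(f + f² + … + f^5).
≈ 13.091 × (0.6189 + 0.3830 + 0.2371 + 0.1467 + 0.0908) ≈ 13.091 × 1.4765 ≈ 19.329 mg/L.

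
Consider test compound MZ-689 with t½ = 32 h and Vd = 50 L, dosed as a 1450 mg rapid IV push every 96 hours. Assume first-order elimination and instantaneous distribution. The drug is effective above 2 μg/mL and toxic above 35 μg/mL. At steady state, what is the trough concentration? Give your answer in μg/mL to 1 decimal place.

4.1 μg/mL

The dosing interval is 3 half-lives, so f = 2^(−3) = 0.125.
Accumulation ratio R = 1/(1 − f) = 1/0.875 = 8/7.
Single-dose peak C₀ = D/Vd = 1450/50 = 29 μg/mL.
Steady-state peak Cmax,ss = C₀·R = 29 × 8/7 ≈ 33.143 μg/mL.
Steady-state trough Cmin,ss = Cmax,ss·f ≈ 33.143 × 0.125 ≈ 4.143 μg/mL.
Trough 4.1 μg/mL vs MEC 2 μg/mL: adequate.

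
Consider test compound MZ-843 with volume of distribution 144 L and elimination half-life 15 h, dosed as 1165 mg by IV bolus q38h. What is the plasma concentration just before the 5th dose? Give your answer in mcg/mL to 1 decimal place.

1.7 mcg/mL

f = (1/2)^(τ/t½) = (1/2)^(38/15) ≈ 0.1727.
C₀ = D/Vd = 1165/144 ≈ 8.090 mcg/mL.
Before the 5th dose, 4 doses have been given. Superposition: Cmin = C₀·(f + f² + … + f^4).
≈ 8.090 × (0.1727 + 0.0298 + 0.0052 + 0.0009) ≈ 8.090 × 0.2086 ≈ 1.688 mcg/mL.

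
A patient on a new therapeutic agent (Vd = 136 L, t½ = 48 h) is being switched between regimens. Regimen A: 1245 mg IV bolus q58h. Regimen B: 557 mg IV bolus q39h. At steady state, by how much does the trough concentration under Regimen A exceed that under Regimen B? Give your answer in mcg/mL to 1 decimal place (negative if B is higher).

1.6 mcg/mL

Regimen A: f = (1/2)^(58/48) ≈ 0.4328; Cmin,ss = (1245/136)·f/(1−f) ≈ 6.985 mcg/mL.
Regimen B: f = (1/2)^(39/48) ≈ 0.5694; Cmin,ss = (557/136)·f/(1−f) ≈ 5.416 mcg/mL.
Difference ≈ 6.985 − 5.416 ≈ 1.569 mcg/mL.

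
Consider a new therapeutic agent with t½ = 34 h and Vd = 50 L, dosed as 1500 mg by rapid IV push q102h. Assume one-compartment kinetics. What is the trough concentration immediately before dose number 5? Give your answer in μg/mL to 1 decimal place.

4.3 μg/mL

f = (1/2)^(τ/t½) = (1/2)^(102/34) ≈ 0.1250.
C₀ = D/Vd = 1500/50 ≈ 30.000 μg/mL.
Before the 5th dose, 4 doses have been given. Superposition: Cmin = C₀·(f + f² + … + f^4).
≈ 30.000 × (0.1250 + 0.0156 + 0.0020 + 0.0002) ≈ 30.000 × 0.1428 ≈ 4.284 μg/mL.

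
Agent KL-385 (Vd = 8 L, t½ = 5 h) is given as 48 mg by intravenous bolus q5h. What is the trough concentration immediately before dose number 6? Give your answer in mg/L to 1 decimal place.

f = (1/2)^(τ/t½) = (1/2)^(5/5) ≈ 0.5000.
C₀ = D/Vd = 48/8 ≈ 6.000 mg/L.
Before the 6th dose, 5 doses have been given. Superposition: Cmin = C₀·(f + f² + … + f^5).
≈ 6.000 × (0.5000 + 0.2500 + 0.1250 + 0.0625 + 0.0313) ≈ 6.000 × 0.9688 ≈ 5.813 mg/L.

5.8 mg/L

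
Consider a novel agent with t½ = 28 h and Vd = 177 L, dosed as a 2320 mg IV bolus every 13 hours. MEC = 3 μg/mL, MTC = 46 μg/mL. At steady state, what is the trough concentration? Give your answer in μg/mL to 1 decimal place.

34.5 μg/mL

τ/t½ = 13/28 ≈ 0.46429, so fraction remaining f = (1/2)^(13/28) ≈ 0.7248.
Accumulation ratio R = 1/(1 − f) ≈ 1/0.2752 ≈ 3.6337.
Single-dose peak C₀ = D/Vd = 2320/177 ≈ 13.107 μg/mL.
Cmax,ss = C₀/(1 − f) ≈ 13.107/0.2752 ≈ 47.627 μg/mL.
One interval later, Cmin,ss = Cmax,ss·e^(−kτ) ≈ 47.627 × 0.7248 ≈ 34.520 μg/mL.
Trough 34.5 μg/mL vs MEC 3 μg/mL: adequate.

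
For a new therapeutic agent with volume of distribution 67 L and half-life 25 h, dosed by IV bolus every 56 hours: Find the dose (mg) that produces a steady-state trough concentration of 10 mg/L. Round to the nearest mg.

2495 mg

τ/t½ = 56/25 ≈ 2.24, so f = (1/2)^(56/25) ≈ 0.211686.
Cmin,ss = (D/Vd)·f/(1−f), so D = Cmin,ss·Vd·(1−f)/f.
D = 10 × 67 × (1−f)/f ≈ 10 × 67 × 3.72398 ≈ 2495.07 mg.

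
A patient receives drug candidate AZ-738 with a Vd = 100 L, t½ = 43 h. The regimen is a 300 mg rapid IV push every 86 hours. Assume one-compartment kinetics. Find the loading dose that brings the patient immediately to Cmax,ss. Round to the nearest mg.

f = (1/2)^(86/43) ≈ 0.250000; accumulation ratio R = 1/(1−f) ≈ 1.33333.
Loading dose to hit Cmax,ss on first dose: D_load = D_maint·R ≈ 300 × 1.33333 ≈ 400.00 mg.

400 mg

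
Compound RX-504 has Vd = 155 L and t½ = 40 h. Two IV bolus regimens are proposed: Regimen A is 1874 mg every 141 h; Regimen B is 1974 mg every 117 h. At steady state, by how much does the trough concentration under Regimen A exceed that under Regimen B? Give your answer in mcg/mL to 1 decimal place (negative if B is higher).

-0.8 mcg/mL

Regimen A: f = (1/2)^(141/40) ≈ 0.0869; Cmin,ss = (1874/155)·f/(1−f) ≈ 1.151 mcg/mL.
Regimen B: f = (1/2)^(117/40) ≈ 0.1317; Cmin,ss = (1974/155)·f/(1−f) ≈ 1.932 mcg/mL.
Difference ≈ 1.151 − 1.932 ≈ -0.781 mcg/mL.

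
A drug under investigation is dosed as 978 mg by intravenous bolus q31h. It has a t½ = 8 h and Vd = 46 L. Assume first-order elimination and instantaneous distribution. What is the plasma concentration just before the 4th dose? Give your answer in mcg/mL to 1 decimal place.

1.6 mcg/mL

f = (1/2)^(τ/t½) = (1/2)^(31/8) ≈ 0.0682.
C₀ = D/Vd = 978/46 ≈ 21.261 mcg/mL.
Before the 4th dose, 3 doses have been given. Superposition: Cmin = C₀·(f + f² + … + f^3).
≈ 21.261 × (0.0682 + 0.0047 + 0.0003) ≈ 21.261 × 0.0732 ≈ 1.556 mcg/mL.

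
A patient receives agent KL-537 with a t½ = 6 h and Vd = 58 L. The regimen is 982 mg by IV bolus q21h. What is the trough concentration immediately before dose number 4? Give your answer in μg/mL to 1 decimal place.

1.6 μg/mL

f = (1/2)^(τ/t½) = (1/2)^(21/6) ≈ 0.0884.
C₀ = D/Vd = 982/58 ≈ 16.931 μg/mL.
Before the 4th dose, 3 doses have been given. Superposition: Cmin = C₀·(f + f² + … + f^3).
≈ 16.931 × (0.0884 + 0.0078 + 0.0007) ≈ 16.931 × 0.0969 ≈ 1.641 μg/mL.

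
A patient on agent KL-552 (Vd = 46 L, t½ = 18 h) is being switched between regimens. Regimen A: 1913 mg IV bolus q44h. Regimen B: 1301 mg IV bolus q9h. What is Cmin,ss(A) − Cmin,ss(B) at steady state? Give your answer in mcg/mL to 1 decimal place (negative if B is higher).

Regimen A: f = (1/2)^(44/18) ≈ 0.1837; Cmin,ss = (1913/46)·f/(1−f) ≈ 9.359 mcg/mL.
Regimen B: f = (1/2)^(9/18) ≈ 0.7071; Cmin,ss = (1301/46)·f/(1−f) ≈ 68.278 mcg/mL.
Difference ≈ 9.359 − 68.278 ≈ -58.919 mcg/mL.

-58.9 mcg/mL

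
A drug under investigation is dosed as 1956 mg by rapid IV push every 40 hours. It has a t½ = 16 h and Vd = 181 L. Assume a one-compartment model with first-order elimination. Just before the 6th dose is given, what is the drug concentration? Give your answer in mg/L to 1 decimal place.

f = (1/2)^(τ/t½) = (1/2)^(40/16) ≈ 0.1768.
C₀ = D/Vd = 1956/181 ≈ 10.807 mg/L.
Before the 6th dose, 5 doses have been given. Superposition: Cmin = C₀·(f + f² + … + f^5).
≈ 10.807 × (0.1768 + 0.0313 + 0.0055 + 0.0010 + 0.0002) ≈ 10.807 × 0.2148 ≈ 2.321 mg/L.

2.3 mg/L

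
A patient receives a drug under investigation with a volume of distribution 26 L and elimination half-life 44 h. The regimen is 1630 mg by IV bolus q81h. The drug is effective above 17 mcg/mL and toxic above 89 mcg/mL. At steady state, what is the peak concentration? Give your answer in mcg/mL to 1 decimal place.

87.0 mcg/mL

Over one 81-h interval, 81/44 ≈ 1.8409 half-lives elapse, leaving f ≈ 0.2791 of each dose.
At steady state, accumulation factor R = 1/(1 − e^(−kτ)) ≈ 1.3872.
Each bolus raises the concentration by D/Vd = 1630/26 ≈ 62.692 mcg/mL.
Steady-state peak Cmax,ss = C₀·R ≈ 62.692 × 1.3872 ≈ 86.966 mcg/mL.
Peak 87.0 mcg/mL vs MTC 89 mcg/mL: below toxic threshold.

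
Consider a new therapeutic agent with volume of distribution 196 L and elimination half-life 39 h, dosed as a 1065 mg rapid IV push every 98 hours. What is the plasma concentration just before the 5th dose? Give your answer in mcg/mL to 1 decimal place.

f = (1/2)^(τ/t½) = (1/2)^(98/39) ≈ 0.1752.
C₀ = D/Vd = 1065/196 ≈ 5.434 mcg/mL.
Before the 5th dose, 4 doses have been given. Superposition: Cmin = C₀·(f + f² + … + f^4).
≈ 5.434 × (0.1752 + 0.0307 + 0.0054 + 0.0009) ≈ 5.434 × 0.2122 ≈ 1.153 mcg/mL.

1.2 mcg/mL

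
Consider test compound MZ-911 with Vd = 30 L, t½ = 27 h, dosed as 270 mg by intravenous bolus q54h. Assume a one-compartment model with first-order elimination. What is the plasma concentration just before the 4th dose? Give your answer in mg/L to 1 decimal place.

3.0 mg/L

f = (1/2)^(τ/t½) = (1/2)^(54/27) ≈ 0.2500.
C₀ = D/Vd = 270/30 ≈ 9.000 mg/L.
Before the 4th dose, 3 doses have been given. Superposition: Cmin = C₀·(f + f² + … + f^3).
≈ 9.000 × (0.2500 + 0.0625 + 0.0156) ≈ 9.000 × 0.3281 ≈ 2.953 mg/L.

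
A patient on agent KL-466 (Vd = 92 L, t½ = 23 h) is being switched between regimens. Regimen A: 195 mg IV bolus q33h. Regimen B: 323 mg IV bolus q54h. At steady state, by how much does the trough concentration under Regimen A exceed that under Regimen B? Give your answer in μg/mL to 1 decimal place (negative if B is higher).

0.4 μg/mL

Regimen A: f = (1/2)^(33/23) ≈ 0.3699; Cmin,ss = (195/92)·f/(1−f) ≈ 1.244 μg/mL.
Regimen B: f = (1/2)^(54/23) ≈ 0.1964; Cmin,ss = (323/92)·f/(1−f) ≈ 0.858 μg/mL.
Difference ≈ 1.244 − 0.858 ≈ 0.386 μg/mL.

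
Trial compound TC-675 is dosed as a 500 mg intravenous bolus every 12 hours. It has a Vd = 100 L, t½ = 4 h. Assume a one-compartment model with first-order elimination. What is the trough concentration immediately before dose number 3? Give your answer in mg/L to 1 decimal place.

f = (1/2)^(τ/t½) = (1/2)^(12/4) ≈ 0.1250.
C₀ = D/Vd = 500/100 ≈ 5.000 mg/L.
Before the 3rd dose, 2 doses have been given. Superposition: Cmin = C₀·(f + f²).
≈ 5.000 × (0.1250 + 0.0156) ≈ 5.000 × 0.1406 ≈ 0.703 mg/L.

0.7 mg/L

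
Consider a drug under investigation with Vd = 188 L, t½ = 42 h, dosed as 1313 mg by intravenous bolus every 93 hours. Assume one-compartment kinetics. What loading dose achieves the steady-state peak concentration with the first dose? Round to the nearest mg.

f = (1/2)^(93/42) ≈ 0.215493; accumulation ratio R = 1/(1−f) ≈ 1.27469.
Loading dose to hit Cmax,ss on first dose: D_load = D_maint·R ≈ 1313 × 1.27469 ≈ 1673.67 mg.

1674 mg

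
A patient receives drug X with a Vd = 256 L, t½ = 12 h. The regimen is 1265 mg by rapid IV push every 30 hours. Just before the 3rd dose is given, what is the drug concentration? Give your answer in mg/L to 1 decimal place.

1.0 mg/L

f = (1/2)^(τ/t½) = (1/2)^(30/12) ≈ 0.1768.
C₀ = D/Vd = 1265/256 ≈ 4.941 mg/L.
Before the 3rd dose, 2 doses have been given. Superposition: Cmin = C₀·(f + f²).
≈ 4.941 × (0.1768 + 0.0313) ≈ 4.941 × 0.2081 ≈ 1.028 mg/L.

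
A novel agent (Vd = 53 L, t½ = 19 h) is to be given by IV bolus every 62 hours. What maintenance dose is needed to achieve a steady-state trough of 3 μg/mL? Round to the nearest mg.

1368 mg

τ/t½ = 62/19 ≈ 3.2632, so f = (1/2)^(62/19) ≈ 0.104158.
Cmin,ss = (D/Vd)·f/(1−f), so D = Cmin,ss·Vd·(1−f)/f.
D = 3 × 53 × (1−f)/f ≈ 3 × 53 × 8.60080 ≈ 1367.53 mg.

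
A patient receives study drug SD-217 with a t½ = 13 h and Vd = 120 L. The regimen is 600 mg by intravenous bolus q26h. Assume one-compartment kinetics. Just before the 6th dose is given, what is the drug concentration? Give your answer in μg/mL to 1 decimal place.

1.7 μg/mL

f = (1/2)^(τ/t½) = (1/2)^(26/13) ≈ 0.2500.
C₀ = D/Vd = 600/120 ≈ 5.000 μg/mL.
Before the 6th dose, 5 doses have been given. Superposition: Cmin = C₀·(f + f² + … + f^5).
≈ 5.000 × (0.2500 + 0.0625 + 0.0156 + 0.0039 + 0.0010) ≈ 5.000 × 0.3330 ≈ 1.665 μg/mL.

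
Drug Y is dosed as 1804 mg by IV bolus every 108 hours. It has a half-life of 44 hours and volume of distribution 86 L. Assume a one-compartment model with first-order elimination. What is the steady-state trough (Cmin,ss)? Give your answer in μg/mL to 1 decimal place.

Over one 108-h interval, 108/44 ≈ 2.4545 half-lives elapse, leaving f ≈ 0.1824 of each dose.
At steady state, accumulation factor R = 1/(1 − e^(−kτ)) ≈ 1.2231.
Each bolus raises the concentration by D/Vd = 1804/86 ≈ 20.977 μg/mL.
Cmax,ss = C₀/(1 − f) ≈ 20.977/0.8176 ≈ 25.657 μg/mL.
One interval later, Cmin,ss = Cmax,ss·e^(−kτ) ≈ 25.657 × 0.1824 ≈ 4.680 μg/mL.

4.7 μg/mL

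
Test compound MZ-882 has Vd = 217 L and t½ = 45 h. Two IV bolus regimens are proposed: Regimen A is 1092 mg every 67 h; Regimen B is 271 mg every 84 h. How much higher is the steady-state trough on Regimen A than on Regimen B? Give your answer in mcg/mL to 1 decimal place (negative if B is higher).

Regimen A: f = (1/2)^(67/45) ≈ 0.3563; Cmin,ss = (1092/217)·f/(1−f) ≈ 2.785 mcg/mL.
Regimen B: f = (1/2)^(84/45) ≈ 0.2742; Cmin,ss = (271/217)·f/(1−f) ≈ 0.472 mcg/mL.
Difference ≈ 2.785 − 0.472 ≈ 2.313 mcg/mL.

2.3 mcg/mL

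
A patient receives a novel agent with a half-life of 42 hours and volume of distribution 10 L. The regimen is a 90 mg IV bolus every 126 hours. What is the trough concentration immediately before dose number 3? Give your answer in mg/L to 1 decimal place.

f = (1/2)^(τ/t½) = (1/2)^(126/42) ≈ 0.1250.
C₀ = D/Vd = 90/10 ≈ 9.000 mg/L.
Before the 3rd dose, 2 doses have been given. Superposition: Cmin = C₀·(f + f²).
≈ 9.000 × (0.1250 + 0.0156) ≈ 9.000 × 0.1406 ≈ 1.265 mg/L.

1.3 mg/L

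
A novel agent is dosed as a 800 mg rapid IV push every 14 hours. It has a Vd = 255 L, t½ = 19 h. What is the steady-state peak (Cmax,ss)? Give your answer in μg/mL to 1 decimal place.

7.8 μg/mL

Over one 14-h interval, 14/19 ≈ 0.73684 half-lives elapse, leaving f ≈ 0.6001 of each dose.
At steady state, accumulation factor R = 1/(1 − e^(−kτ)) ≈ 2.5006.
Each bolus raises the concentration by D/Vd = 800/255 ≈ 3.137 μg/mL.
Cmax,ss = C₀/(1 − f) ≈ 3.137/0.3999 ≈ 7.844 μg/mL.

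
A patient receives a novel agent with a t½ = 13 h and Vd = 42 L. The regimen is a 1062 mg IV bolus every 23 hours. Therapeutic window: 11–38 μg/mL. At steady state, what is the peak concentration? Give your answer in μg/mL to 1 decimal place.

τ/t½ = 23/13 ≈ 1.7692, so fraction remaining f = (1/2)^(23/13) ≈ 0.2934.
At steady state, accumulation factor R = 1/(1 − e^(−kτ)) ≈ 1.4152.
Each bolus raises the concentration by D/Vd = 1062/42 ≈ 25.286 μg/mL.
Steady-state peak Cmax,ss = C₀·R ≈ 25.286 × 1.4152 ≈ 35.785 μg/mL.
Peak 35.8 μg/mL vs MTC 38 μg/mL: below toxic threshold.

35.8 μg/mL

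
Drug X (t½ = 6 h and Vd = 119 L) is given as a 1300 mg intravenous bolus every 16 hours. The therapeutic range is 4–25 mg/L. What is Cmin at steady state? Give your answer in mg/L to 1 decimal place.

Over one 16-h interval, 16/6 ≈ 2.6667 half-lives elapse, leaving f ≈ 0.1575 of each dose.
Single-dose peak C₀ = D/Vd = 1300/119 ≈ 10.924 mg/L.
Steady-state trough Cmin,ss = C₀·f/(1−f) ≈ 10.924 × 0.1575/0.8425 ≈ 2.042 mg/L.
Trough 2.0 mg/L vs MEC 4 mg/L: subtherapeutic.

2.0 mg/L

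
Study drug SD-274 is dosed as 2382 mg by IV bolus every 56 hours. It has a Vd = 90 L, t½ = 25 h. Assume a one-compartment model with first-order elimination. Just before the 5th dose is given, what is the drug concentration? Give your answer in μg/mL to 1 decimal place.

7.1 μg/mL

f = (1/2)^(τ/t½) = (1/2)^(56/25) ≈ 0.2117.
C₀ = D/Vd = 2382/90 ≈ 26.467 μg/mL.
Before the 5th dose, 4 doses have been given. Superposition: Cmin = C₀·(f + f² + … + f^4).
≈ 26.467 × (0.2117 + 0.0448 + 0.0095 + 0.0020) ≈ 26.467 × 0.2680 ≈ 7.093 μg/mL.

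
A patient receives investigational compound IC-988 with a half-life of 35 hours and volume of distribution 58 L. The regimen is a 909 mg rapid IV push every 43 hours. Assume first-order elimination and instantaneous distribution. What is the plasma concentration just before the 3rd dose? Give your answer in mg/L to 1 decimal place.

9.5 mg/L

f = (1/2)^(τ/t½) = (1/2)^(43/35) ≈ 0.4267.
C₀ = D/Vd = 909/58 ≈ 15.672 mg/L.
Before the 3rd dose, 2 doses have been given. Superposition: Cmin = C₀·(f + f²).
≈ 15.672 × (0.4267 + 0.1821) ≈ 15.672 × 0.6088 ≈ 9.541 mg/L.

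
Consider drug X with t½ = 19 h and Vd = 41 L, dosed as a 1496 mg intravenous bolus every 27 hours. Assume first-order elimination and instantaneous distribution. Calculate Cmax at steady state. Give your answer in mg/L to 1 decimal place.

k = ln2/t½ = ln2/19 ≈ 0.036481 h⁻¹; fraction remaining f = e^(−kτ) = e^(−0.036481×27) ≈ 0.3734.
At steady state, accumulation factor R = 1/(1 − e^(−kτ)) ≈ 1.5959.
Single-dose peak C₀ = D/Vd = 1496/41 ≈ 36.488 mg/L.
Steady-state peak Cmax,ss = C₀·R ≈ 36.488 × 1.5959 ≈ 58.231 mg/L.

58.2 mg/L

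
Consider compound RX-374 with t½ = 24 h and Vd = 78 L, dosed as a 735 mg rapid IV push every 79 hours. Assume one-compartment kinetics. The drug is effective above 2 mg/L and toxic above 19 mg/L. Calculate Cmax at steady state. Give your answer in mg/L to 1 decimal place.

τ/t½ = 79/24 ≈ 3.2917, so fraction remaining f = (1/2)^(79/24) ≈ 0.1021.
At steady state, accumulation factor R = 1/(1 − e^(−kτ)) ≈ 1.1137.
Each bolus raises the concentration by D/Vd = 735/78 ≈ 9.423 mg/L.
Steady-state peak Cmax,ss = C₀·R ≈ 9.423 × 1.1137 ≈ 10.494 mg/L.
Peak 10.5 mg/L vs MTC 19 mg/L: below toxic threshold.

10.5 mg/L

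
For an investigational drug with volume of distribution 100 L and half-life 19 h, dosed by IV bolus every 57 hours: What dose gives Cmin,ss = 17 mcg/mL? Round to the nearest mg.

τ/t½ = 57/19 ≈ 3, so f = (1/2)^(57/19) ≈ 0.125000.
Cmin,ss = (D/Vd)·f/(1−f), so D = Cmin,ss·Vd·(1−f)/f.
D = 17 × 100 × (1−f)/f ≈ 17 × 100 × 7.00000 ≈ 11900.00 mg.

11900 mg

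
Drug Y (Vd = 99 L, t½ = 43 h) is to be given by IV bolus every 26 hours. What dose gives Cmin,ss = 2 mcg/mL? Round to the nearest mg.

τ/t½ = 26/43 ≈ 0.60465, so f = (1/2)^(26/43) ≈ 0.657630.
Cmin,ss = (D/Vd)·f/(1−f), so D = Cmin,ss·Vd·(1−f)/f.
D = 2 × 99 × (1−f)/f ≈ 2 × 99 × 0.52061 ≈ 103.08 mg.

103 mg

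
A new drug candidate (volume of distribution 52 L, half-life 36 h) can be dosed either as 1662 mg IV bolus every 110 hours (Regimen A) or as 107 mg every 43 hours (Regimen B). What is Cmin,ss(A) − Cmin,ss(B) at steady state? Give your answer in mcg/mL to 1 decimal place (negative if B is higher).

Regimen A: f = (1/2)^(110/36) ≈ 0.1203; Cmin,ss = (1662/52)·f/(1−f) ≈ 4.371 mcg/mL.
Regimen B: f = (1/2)^(43/36) ≈ 0.4370; Cmin,ss = (107/52)·f/(1−f) ≈ 1.597 mcg/mL.
Difference ≈ 4.371 − 1.597 ≈ 2.774 mcg/mL.

2.8 mcg/mL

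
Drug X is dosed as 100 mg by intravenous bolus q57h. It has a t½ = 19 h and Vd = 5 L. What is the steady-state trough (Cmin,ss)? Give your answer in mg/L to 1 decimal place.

2.9 mg/L

The dosing interval is 3 half-lives, so f = 2^(−3) = 0.125.
At steady state, R = 1/(1 − 0.125) = 8/7.
Single-dose peak C₀ = D/Vd = 100/5 = 20 mg/L.
Steady-state peak Cmax,ss = C₀·R = 20 × 8/7 ≈ 22.857 mg/L.
Steady-state trough Cmin,ss = Cmax,ss·f ≈ 22.857 × 0.125 ≈ 2.857 mg/L.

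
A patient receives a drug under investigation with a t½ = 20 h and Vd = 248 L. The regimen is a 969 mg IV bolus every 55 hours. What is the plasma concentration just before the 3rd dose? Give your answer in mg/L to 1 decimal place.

0.7 mg/L

f = (1/2)^(τ/t½) = (1/2)^(55/20) ≈ 0.1487.
C₀ = D/Vd = 969/248 ≈ 3.907 mg/L.
Before the 3rd dose, 2 doses have been given. Superposition: Cmin = C₀·(f + f²).
≈ 3.907 × (0.1487 + 0.0221) ≈ 3.907 × 0.1708 ≈ 0.667 mg/L.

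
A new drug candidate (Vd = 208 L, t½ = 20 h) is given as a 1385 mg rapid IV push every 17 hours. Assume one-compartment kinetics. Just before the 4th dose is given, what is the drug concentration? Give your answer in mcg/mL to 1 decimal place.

6.9 mcg/mL

f = (1/2)^(τ/t½) = (1/2)^(17/20) ≈ 0.5548.
C₀ = D/Vd = 1385/208 ≈ 6.659 mcg/mL.
Before the 4th dose, 3 doses have been given. Superposition: Cmin = C₀·(f + f² + … + f^3).
≈ 6.659 × (0.5548 + 0.3078 + 0.1708) ≈ 6.659 × 1.0334 ≈ 6.881 mcg/mL.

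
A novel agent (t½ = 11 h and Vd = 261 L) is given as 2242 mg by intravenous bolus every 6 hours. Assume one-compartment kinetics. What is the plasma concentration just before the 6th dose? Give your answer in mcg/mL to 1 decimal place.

f = (1/2)^(τ/t½) = (1/2)^(6/11) ≈ 0.6852.
C₀ = D/Vd = 2242/261 ≈ 8.590 mcg/mL.
Before the 6th dose, 5 doses have been given. Superposition: Cmin = C₀·(f + f² + … + f^5).
≈ 8.590 × (0.6852 + 0.4695 + 0.3217 + 0.2204 + 0.1510) ≈ 8.590 × 1.8478 ≈ 15.873 mcg/mL.

15.9 mcg/mL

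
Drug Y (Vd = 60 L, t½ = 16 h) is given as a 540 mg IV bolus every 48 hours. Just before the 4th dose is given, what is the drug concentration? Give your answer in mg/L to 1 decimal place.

1.3 mg/L

f = (1/2)^(τ/t½) = (1/2)^(48/16) ≈ 0.1250.
C₀ = D/Vd = 540/60 ≈ 9.000 mg/L.
Before the 4th dose, 3 doses have been given. Superposition: Cmin = C₀·(f + f² + … + f^3).
≈ 9.000 × (0.1250 + 0.0156 + 0.0020) ≈ 9.000 × 0.1426 ≈ 1.283 mg/L.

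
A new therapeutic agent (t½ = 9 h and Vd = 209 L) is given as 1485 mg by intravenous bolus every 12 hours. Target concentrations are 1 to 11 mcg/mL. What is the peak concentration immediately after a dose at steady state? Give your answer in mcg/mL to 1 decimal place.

11.8 mcg/mL

Over one 12-h interval, 12/9 ≈ 1.3333 half-lives elapse, leaving f ≈ 0.3969 of each dose.
Accumulation ratio R = 1/(1 − f) ≈ 1/0.6031 ≈ 1.6581.
Single-dose peak C₀ = D/Vd = 1485/209 ≈ 7.105 mcg/mL.
Cmax,ss = C₀/(1 − f) ≈ 7.105/0.6031 ≈ 11.781 mcg/mL.
Peak 11.8 mcg/mL vs MTC 11 mcg/mL: exceeds toxic threshold.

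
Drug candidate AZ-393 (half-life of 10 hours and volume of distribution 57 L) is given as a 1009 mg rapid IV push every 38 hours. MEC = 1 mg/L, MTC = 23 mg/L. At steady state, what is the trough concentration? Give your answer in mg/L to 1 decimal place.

1.4 mg/L

Over one 38-h interval, 38/10 ≈ 3.8 half-lives elapse, leaving f ≈ 0.0718 of each dose.
At steady state, accumulation factor R = 1/(1 − e^(−kτ)) ≈ 1.0774.
Single-dose peak C₀ = D/Vd = 1009/57 ≈ 17.702 mg/L.
Steady-state peak Cmax,ss = C₀·R ≈ 17.702 × 1.0774 ≈ 19.072 mg/L.
One interval later, Cmin,ss = Cmax,ss·e^(−kτ) ≈ 19.072 × 0.0718 ≈ 1.369 mg/L.
Trough 1.4 mg/L vs MEC 1 mg/L: adequate.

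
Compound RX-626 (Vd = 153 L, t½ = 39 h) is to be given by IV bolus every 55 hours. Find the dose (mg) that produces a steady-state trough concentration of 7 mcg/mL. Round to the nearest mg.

τ/t½ = 55/39 ≈ 1.4103, so f = (1/2)^(55/39) ≈ 0.376245.
Cmin,ss = (D/Vd)·f/(1−f), so D = Cmin,ss·Vd·(1−f)/f.
D = 7 × 153 × (1−f)/f ≈ 7 × 153 × 1.65784 ≈ 1775.55 mg.

1776 mg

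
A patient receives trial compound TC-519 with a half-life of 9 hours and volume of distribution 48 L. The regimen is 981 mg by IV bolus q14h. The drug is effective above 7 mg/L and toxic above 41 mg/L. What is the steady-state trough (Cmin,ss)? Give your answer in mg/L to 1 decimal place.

10.5 mg/L

τ/t½ = 14/9 ≈ 1.5556, so fraction remaining f = (1/2)^(14/9) ≈ 0.3402.
Accumulation ratio R = 1/(1 − f) ≈ 1/0.6598 ≈ 1.5156.
Each bolus raises the concentration by D/Vd = 981/48 ≈ 20.438 mg/L.
Steady-state peak Cmax,ss = C₀·R ≈ 20.438 × 1.5156 ≈ 30.976 mg/L.
One interval later, Cmin,ss = Cmax,ss·e^(−kτ) ≈ 30.976 × 0.3402 ≈ 10.538 mg/L.
Trough 10.5 mg/L vs MEC 7 mg/L: adequate.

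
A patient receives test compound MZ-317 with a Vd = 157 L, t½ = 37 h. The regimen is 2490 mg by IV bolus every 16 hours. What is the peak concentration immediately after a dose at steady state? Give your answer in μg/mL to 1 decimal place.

61.2 μg/mL

k = ln2/t½ = ln2/37 ≈ 0.018734 h⁻¹; fraction remaining f = e^(−kτ) = e^(−0.018734×16) ≈ 0.7410.
Accumulation ratio R = 1/(1 − f) ≈ 1/0.2590 ≈ 3.8610.
Each bolus raises the concentration by D/Vd = 2490/157 ≈ 15.860 μg/mL.
Steady-state peak Cmax,ss = C₀·R ≈ 15.860 × 3.8610 ≈ 61.235 μg/mL.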